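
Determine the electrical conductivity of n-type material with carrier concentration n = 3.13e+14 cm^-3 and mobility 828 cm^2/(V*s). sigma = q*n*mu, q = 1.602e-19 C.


Step 1: sigma = q * n * mu
Step 2: sigma = 1.602e-19 * 3.13e+14 * 828
Step 3: sigma = 4.152e-02 S/cm

4.152e-02


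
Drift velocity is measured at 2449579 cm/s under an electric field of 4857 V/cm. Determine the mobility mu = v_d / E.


Step 1: mu = v_d / E
Step 2: mu = 2449579 / 4857
Step 3: mu = 504.34 cm^2/(V*s)

504.34


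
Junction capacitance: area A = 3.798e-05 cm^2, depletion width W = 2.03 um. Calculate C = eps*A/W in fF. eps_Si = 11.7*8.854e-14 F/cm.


Step 1: eps_Si = 11.7 * 8.854e-14 = 1.035918e-12 F/cm
Step 2: W in cm = 2.03 * 1e-4 = 2.03e-04 cm
Step 3: C = 1.035918e-12 * 3.798e-05 / 2.03e-04 = 1.938136e-13 F
Step 4: C = 193.81 fF

193.81


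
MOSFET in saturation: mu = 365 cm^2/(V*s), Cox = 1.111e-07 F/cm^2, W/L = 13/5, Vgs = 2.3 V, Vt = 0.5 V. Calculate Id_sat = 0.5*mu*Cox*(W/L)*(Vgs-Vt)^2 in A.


Step 1: Overdrive voltage Vov = Vgs - Vt = 2.3 - 0.5 = 1.8 V
Step 2: W/L = 13/5 = 2.6
Step 3: Id = 0.5 * 365 * 1.111e-07 * 2.6 * 1.8^2
Step 4: Id = 1.71e-04 A

1.71e-04


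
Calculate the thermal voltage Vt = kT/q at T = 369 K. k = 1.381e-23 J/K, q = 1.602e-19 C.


Step 1: kT = 1.381e-23 * 369 = 5.09589e-21 J
Step 2: Vt = kT/q = 5.09589e-21 / 1.602e-19
Step 3: Vt = 0.03181 V

0.03181


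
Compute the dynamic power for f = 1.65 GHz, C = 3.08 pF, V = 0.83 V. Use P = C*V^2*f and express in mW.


Step 1: V^2 = 0.83^2 = 0.6889 V^2
Step 2: P = C*V^2*f = 3.08e-12 F * 0.6889 * 1.65e9 Hz
Step 3: P = 3.5009898e-03 W
Step 4: P = 3.501 mW

3.501


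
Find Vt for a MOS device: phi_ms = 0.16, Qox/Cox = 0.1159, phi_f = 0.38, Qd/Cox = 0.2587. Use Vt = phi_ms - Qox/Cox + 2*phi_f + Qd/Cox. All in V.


Step 1: Vt = phi_ms - Qox/Cox + 2*phi_f + Qd/Cox
Step 2: Vt = 0.16 - 0.1159 + 2*0.38 + 0.2587
Step 3: Vt = 0.16 - 0.1159 + 0.76 + 0.2587
Step 4: Vt = 1.0628 V

1.0628


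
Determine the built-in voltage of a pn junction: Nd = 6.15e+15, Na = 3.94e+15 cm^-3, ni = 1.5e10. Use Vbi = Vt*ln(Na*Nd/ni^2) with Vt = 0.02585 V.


Step 1: Compute Na*Nd/ni^2 = 3.94e+15 * 6.15e+15 / (1.5e10)^2 = 1.0769e+11
Step 2: ln(1.0769e+11) = 25.4025
Step 3: Vbi = 0.02585 * 25.4025 = 0.657 V

0.657


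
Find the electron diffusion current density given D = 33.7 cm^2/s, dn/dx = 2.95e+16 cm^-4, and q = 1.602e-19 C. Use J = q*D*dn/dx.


Step 1: J = q * D * (dn/dx)
Step 2: J = 1.602e-19 * 33.7 * 2.95e+16
Step 3: J = 1.59e-01 A/cm^2

1.59e-01


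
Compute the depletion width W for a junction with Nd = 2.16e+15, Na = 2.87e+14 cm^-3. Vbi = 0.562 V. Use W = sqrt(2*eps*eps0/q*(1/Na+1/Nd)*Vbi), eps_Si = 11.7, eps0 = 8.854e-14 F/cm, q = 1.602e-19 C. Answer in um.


Step 1: 1/Na + 1/Nd = 1/2.87e+14 + 1/2.16e+15 = 3.94728e-15
Step 2: 2*eps*eps0/q = 2*11.7*8.854e-14/1.602e-19 = 1.293281e+07
Step 3: W^2 = 1.293281e+07 * 3.94728e-15 * 0.562 = 2.86898e-08
Step 4: W = sqrt(2.86898e-08) = 1.694e-04 cm = 1.694 um

1.694


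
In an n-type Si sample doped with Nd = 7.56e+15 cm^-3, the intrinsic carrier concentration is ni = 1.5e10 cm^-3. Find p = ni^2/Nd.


Step 1: Since Nd >> ni, n ≈ Nd = 7.56e+15 cm^-3
Step 2: p = ni^2 / n = (1.5e10)^2 / 7.56e+15
Step 3: p = 2.25e20 / 7.56e+15 = 2.98e+04 cm^-3

2.98e+04


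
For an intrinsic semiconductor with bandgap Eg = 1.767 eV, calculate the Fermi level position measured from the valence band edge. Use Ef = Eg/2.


Step 1: For an intrinsic semiconductor, the Fermi level sits at midgap.
Step 2: Ef = Eg / 2 = 1.767 / 2 = 0.8835 eV

0.8835


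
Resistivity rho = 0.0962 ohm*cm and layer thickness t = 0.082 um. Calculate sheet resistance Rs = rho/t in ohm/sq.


Step 1: Convert thickness to cm: t = 0.082 um = 8.2000e-06 cm
Step 2: Rs = rho / t = 0.0962 / 8.2000e-06
Step 3: Rs = 11731.7 ohm/sq

11731.7


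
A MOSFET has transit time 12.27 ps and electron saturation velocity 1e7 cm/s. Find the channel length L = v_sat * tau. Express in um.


Step 1: tau in seconds = 12.27 ps * 1e-12 = 1.2270e-11 s
Step 2: L = v_sat * tau = 1e7 * 1.2270e-11 = 1.2270e-04 cm
Step 3: L in um = 1.2270e-04 * 1e4 = 1.227 um

1.227


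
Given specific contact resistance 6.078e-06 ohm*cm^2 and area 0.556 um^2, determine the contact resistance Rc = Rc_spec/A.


Step 1: Convert area to cm^2: 0.556 um^2 = 5.5600e-09 cm^2
Step 2: Rc = Rc_spec / A = 6.078e-06 / 5.5600e-09
Step 3: Rc = 1.09e+03 ohms

1.09e+03


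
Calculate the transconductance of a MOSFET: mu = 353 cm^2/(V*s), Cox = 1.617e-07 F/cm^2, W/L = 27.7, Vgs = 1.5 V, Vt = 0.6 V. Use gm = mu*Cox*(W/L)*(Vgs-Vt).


Step 1: Vov = Vgs - Vt = 1.5 - 0.6 = 0.9 V
Step 2: gm = mu * Cox * (W/L) * Vov
Step 3: gm = 353 * 1.617e-07 * 27.7 * 0.9 = 1.42e-03 S

1.42e-03


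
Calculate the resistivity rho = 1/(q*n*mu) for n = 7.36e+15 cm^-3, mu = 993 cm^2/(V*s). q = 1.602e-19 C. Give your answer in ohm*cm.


Step 1: sigma = q * n * mu = 1.602e-19 * 7.36e+15 * 993 = 1.17082e+00 S/cm
Step 2: rho = 1 / sigma = 1 / 1.17082e+00 = 0.8541 ohm*cm

0.8541


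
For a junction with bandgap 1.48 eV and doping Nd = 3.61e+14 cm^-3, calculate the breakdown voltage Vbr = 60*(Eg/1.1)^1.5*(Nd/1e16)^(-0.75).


Step 1: Eg/1.1 = 1.48/1.1 = 1.345455
Step 2: (Eg/1.1)^1.5 = 1.345455^1.5 = 1.560644
Step 3: (Nd/1e16)^(-0.75) = (0.0361)^(-0.75) = 12.074512
Step 4: Vbr = 60 * 1.560644 * 12.074512 = 1130.6 V

1130.6


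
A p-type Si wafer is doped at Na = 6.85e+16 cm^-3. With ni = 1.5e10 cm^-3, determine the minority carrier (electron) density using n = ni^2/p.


Step 1: Majority hole concentration p ≈ Na = 6.85e+16 cm^-3
Step 2: n = ni^2 / Na = (1.5e10)^2 / 6.85e+16
Step 3: n = 3.28e+03 cm^-3

3.28e+03


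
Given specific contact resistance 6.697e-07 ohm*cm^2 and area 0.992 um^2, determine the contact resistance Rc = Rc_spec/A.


Step 1: Convert area to cm^2: 0.992 um^2 = 9.9200e-09 cm^2
Step 2: Rc = Rc_spec / A = 6.697e-07 / 9.9200e-09
Step 3: Rc = 6.75e+01 ohms

6.75e+01


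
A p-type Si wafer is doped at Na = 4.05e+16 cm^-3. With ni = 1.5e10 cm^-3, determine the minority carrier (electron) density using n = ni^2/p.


Step 1: Majority hole concentration p ≈ Na = 4.05e+16 cm^-3
Step 2: n = ni^2 / Na = (1.5e10)^2 / 4.05e+16
Step 3: n = 5.56e+03 cm^-3

5.56e+03


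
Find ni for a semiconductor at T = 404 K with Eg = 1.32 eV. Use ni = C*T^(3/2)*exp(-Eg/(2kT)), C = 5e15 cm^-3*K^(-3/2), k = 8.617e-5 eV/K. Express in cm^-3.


Step 1: Compute kT = 8.617e-5 * 404 = 0.03481268 eV
Step 2: Exponent = -Eg/(2kT) = -1.32/(2*0.03481268) = -18.95861
Step 3: T^(3/2) = 404^1.5 = 8120.30
Step 4: ni = 5e15 * 8120.30 * exp(-18.95861) = 2.37e+11 cm^-3

2.37e+11


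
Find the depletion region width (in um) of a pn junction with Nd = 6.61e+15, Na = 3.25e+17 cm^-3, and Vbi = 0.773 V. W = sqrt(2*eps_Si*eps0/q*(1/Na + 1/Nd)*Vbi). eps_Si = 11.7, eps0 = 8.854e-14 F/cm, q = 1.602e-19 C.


Step 1: 1/Na + 1/Nd = 1/3.25e+17 + 1/6.61e+15 = 1.54363e-16
Step 2: 2*eps*eps0/q = 2*11.7*8.854e-14/1.602e-19 = 1.293281e+07
Step 3: W^2 = 1.293281e+07 * 1.54363e-16 * 0.773 = 1.54318e-09
Step 4: W = sqrt(1.54318e-09) = 3.928e-05 cm = 0.3928 um

0.3928


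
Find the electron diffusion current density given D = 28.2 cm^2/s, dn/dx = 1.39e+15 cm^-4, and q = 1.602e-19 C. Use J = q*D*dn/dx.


Step 1: J = q * D * (dn/dx)
Step 2: J = 1.602e-19 * 28.2 * 1.39e+15
Step 3: J = 6.28e-03 A/cm^2

6.28e-03


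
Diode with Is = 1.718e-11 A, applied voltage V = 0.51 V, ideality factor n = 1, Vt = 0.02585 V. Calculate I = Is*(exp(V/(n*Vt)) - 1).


Step 1: V/(n*Vt) = 0.51/(1*0.02585) = 19.7292
Step 2: exp(19.7292) = 3.7007e+08
Step 3: I = 1.718e-11 * (3.7007e+08 - 1) = 6.36e-03 A

6.36e-03


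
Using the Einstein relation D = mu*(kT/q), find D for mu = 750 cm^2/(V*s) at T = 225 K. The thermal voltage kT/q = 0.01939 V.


Step 1: D = mu * (kT/q)
Step 2: D = 750 * 0.01939
Step 3: D = 14.54 cm^2/s

14.54


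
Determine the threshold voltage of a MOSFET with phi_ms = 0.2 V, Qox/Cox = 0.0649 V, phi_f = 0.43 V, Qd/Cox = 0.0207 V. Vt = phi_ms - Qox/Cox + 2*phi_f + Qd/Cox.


Step 1: Vt = phi_ms - Qox/Cox + 2*phi_f + Qd/Cox
Step 2: Vt = 0.2 - 0.0649 + 2*0.43 + 0.0207
Step 3: Vt = 0.2 - 0.0649 + 0.86 + 0.0207
Step 4: Vt = 1.0158 V

1.0158


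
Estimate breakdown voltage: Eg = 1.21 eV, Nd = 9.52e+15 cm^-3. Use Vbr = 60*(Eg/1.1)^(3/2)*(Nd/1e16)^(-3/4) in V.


Step 1: Eg/1.1 = 1.21/1.1 = 1.100000
Step 2: (Eg/1.1)^1.5 = 1.100000^1.5 = 1.153690
Step 3: (Nd/1e16)^(-0.75) = (0.952)^(-0.75) = 1.037582
Step 4: Vbr = 60 * 1.153690 * 1.037582 = 71.8 V

71.8


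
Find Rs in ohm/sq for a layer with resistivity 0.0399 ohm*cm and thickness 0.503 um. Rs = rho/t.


Step 1: Convert thickness to cm: t = 0.503 um = 5.0300e-05 cm
Step 2: Rs = rho / t = 0.0399 / 5.0300e-05
Step 3: Rs = 793.2 ohm/sq

793.2


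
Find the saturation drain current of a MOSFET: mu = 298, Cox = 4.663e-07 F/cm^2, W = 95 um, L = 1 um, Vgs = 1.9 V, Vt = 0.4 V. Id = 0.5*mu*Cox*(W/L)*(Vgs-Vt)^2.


Step 1: Overdrive voltage Vov = Vgs - Vt = 1.9 - 0.4 = 1.5 V
Step 2: W/L = 95/1 = 95
Step 3: Id = 0.5 * 298 * 4.663e-07 * 95 * 1.5^2
Step 4: Id = 1.49e-02 A

1.49e-02


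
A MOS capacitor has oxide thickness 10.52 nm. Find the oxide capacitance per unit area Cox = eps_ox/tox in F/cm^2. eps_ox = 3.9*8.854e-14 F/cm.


Step 1: eps_ox = 3.9 * 8.854e-14 = 3.45306e-13 F/cm
Step 2: tox in cm = 10.52 nm * 1e-7 = 1.0520e-06 cm
Step 3: Cox = 3.45306e-13 / 1.0520e-06 = 3.28e-07 F/cm^2

3.28e-07


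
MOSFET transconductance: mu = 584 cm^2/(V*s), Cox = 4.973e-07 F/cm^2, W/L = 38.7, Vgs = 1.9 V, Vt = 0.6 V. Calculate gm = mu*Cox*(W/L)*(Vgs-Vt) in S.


Step 1: Vov = Vgs - Vt = 1.9 - 0.6 = 1.3 V
Step 2: gm = mu * Cox * (W/L) * Vov
Step 3: gm = 584 * 4.973e-07 * 38.7 * 1.3 = 1.46e-02 S

1.46e-02


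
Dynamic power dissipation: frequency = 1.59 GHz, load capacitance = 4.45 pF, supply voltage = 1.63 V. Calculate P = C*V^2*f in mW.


Step 1: V^2 = 1.63^2 = 2.6569 V^2
Step 2: P = C*V^2*f = 4.45e-12 F * 2.6569 * 1.59e9 Hz
Step 3: P = 1.879889595e-02 W
Step 4: P = 18.799 mW

18.799


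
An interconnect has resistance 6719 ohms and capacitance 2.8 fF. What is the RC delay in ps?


Step 1: tau = R * C
Step 2: tau = 6719 * 2.8 fF = 6719 * 2.8e-15 F
Step 3: tau = 1.88132e-11 s = 18.8132 ps

18.8132


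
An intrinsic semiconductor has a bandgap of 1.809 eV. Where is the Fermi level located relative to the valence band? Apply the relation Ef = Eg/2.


Step 1: For an intrinsic semiconductor, the Fermi level sits at midgap.
Step 2: Ef = Eg / 2 = 1.809 / 2 = 0.9045 eV

0.9045


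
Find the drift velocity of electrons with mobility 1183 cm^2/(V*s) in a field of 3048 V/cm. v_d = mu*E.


Step 1: v_d = mu * E
Step 2: v_d = 1183 * 3048 = 3605784
Step 3: v_d = 3.61e+06 cm/s

3.61e+06


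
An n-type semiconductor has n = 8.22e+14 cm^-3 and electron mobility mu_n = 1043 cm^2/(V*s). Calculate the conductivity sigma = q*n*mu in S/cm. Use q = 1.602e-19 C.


Step 1: sigma = q * n * mu
Step 2: sigma = 1.602e-19 * 8.22e+14 * 1043
Step 3: sigma = 1.373e-01 S/cm

1.373e-01


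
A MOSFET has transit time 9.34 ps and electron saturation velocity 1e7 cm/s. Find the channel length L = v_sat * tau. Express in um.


Step 1: tau in seconds = 9.34 ps * 1e-12 = 9.3400e-12 s
Step 2: L = v_sat * tau = 1e7 * 9.3400e-12 = 9.3400e-05 cm
Step 3: L in um = 9.3400e-05 * 1e4 = 0.934 um

0.934


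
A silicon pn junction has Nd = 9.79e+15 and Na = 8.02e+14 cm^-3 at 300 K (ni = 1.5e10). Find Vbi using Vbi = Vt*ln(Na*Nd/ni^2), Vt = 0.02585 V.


Step 1: Compute Na*Nd/ni^2 = 8.02e+14 * 9.79e+15 / (1.5e10)^2 = 3.4896e+10
Step 2: ln(3.4896e+10) = 24.2756
Step 3: Vbi = 0.02585 * 24.2756 = 0.628 V

0.628


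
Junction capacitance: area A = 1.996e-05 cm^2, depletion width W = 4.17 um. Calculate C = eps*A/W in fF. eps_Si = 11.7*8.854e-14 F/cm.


Step 1: eps_Si = 11.7 * 8.854e-14 = 1.035918e-12 F/cm
Step 2: W in cm = 4.17 * 1e-4 = 4.17e-04 cm
Step 3: C = 1.035918e-12 * 1.996e-05 / 4.17e-04 = 4.958495e-14 F
Step 4: C = 49.58 fF

49.58


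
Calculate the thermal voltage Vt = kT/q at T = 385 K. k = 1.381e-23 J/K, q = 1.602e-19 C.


Step 1: kT = 1.381e-23 * 385 = 5.31685e-21 J
Step 2: Vt = kT/q = 5.31685e-21 / 1.602e-19
Step 3: Vt = 0.03319 V

0.03319


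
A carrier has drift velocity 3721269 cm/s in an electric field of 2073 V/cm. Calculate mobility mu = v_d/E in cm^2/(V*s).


Step 1: mu = v_d / E
Step 2: mu = 3721269 / 2073
Step 3: mu = 1795.11 cm^2/(V*s)

1795.11


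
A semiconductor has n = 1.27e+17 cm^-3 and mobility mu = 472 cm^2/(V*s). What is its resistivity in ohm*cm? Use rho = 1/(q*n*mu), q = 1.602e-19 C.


Step 1: sigma = q * n * mu = 1.602e-19 * 1.27e+17 * 472 = 9.60303e+00 S/cm
Step 2: rho = 1 / sigma = 1 / 9.60303e+00 = 0.1041 ohm*cm

0.1041


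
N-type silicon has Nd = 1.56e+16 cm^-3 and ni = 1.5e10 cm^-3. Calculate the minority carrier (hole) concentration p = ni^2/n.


Step 1: Since Nd >> ni, n ≈ Nd = 1.56e+16 cm^-3
Step 2: p = ni^2 / n = (1.5e10)^2 / 1.56e+16
Step 3: p = 2.25e20 / 1.56e+16 = 1.44e+04 cm^-3

1.44e+04


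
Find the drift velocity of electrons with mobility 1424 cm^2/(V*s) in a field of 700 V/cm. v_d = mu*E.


Step 1: v_d = mu * E
Step 2: v_d = 1424 * 700 = 996800
Step 3: v_d = 9.97e+05 cm/s

9.97e+05


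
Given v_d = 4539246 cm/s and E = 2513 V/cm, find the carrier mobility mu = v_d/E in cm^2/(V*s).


Step 1: mu = v_d / E
Step 2: mu = 4539246 / 2513
Step 3: mu = 1806.31 cm^2/(V*s)

1806.31


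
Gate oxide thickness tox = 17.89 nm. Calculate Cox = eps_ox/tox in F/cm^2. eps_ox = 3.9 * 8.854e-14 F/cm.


Step 1: eps_ox = 3.9 * 8.854e-14 = 3.45306e-13 F/cm
Step 2: tox in cm = 17.89 nm * 1e-7 = 1.7890e-06 cm
Step 3: Cox = 3.45306e-13 / 1.7890e-06 = 1.93e-07 F/cm^2

1.93e-07


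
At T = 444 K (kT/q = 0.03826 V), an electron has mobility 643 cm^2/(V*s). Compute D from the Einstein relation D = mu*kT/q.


Step 1: D = mu * (kT/q)
Step 2: D = 643 * 0.03826
Step 3: D = 24.6 cm^2/s

24.6


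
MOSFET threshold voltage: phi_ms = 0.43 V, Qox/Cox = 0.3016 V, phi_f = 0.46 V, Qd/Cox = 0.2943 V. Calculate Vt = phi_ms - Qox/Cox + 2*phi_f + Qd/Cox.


Step 1: Vt = phi_ms - Qox/Cox + 2*phi_f + Qd/Cox
Step 2: Vt = 0.43 - 0.3016 + 2*0.46 + 0.2943
Step 3: Vt = 0.43 - 0.3016 + 0.92 + 0.2943
Step 4: Vt = 1.3427 V

1.3427


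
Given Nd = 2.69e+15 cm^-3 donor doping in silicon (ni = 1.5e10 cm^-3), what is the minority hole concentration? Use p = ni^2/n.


Step 1: Since Nd >> ni, n ≈ Nd = 2.69e+15 cm^-3
Step 2: p = ni^2 / n = (1.5e10)^2 / 2.69e+15
Step 3: p = 2.25e20 / 2.69e+15 = 8.36e+04 cm^-3

8.36e+04


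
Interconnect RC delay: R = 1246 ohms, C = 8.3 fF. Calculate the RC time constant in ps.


Step 1: tau = R * C
Step 2: tau = 1246 * 8.3 fF = 1246 * 8.3e-15 F
Step 3: tau = 1.03418e-11 s = 10.3418 ps

10.3418


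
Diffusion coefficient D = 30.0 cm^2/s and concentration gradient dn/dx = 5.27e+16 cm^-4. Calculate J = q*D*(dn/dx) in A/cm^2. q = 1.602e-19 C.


Step 1: J = q * D * (dn/dx)
Step 2: J = 1.602e-19 * 30.0 * 5.27e+16
Step 3: J = 2.53e-01 A/cm^2

2.53e-01


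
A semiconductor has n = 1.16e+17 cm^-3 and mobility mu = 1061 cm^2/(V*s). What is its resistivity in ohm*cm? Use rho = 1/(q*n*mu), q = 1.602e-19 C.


Step 1: sigma = q * n * mu = 1.602e-19 * 1.16e+17 * 1061 = 1.97168e+01 S/cm
Step 2: rho = 1 / sigma = 1 / 1.97168e+01 = 0.05072 ohm*cm

0.05072


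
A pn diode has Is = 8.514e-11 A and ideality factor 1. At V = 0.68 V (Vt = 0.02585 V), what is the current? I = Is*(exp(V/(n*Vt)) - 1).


Step 1: V/(n*Vt) = 0.68/(1*0.02585) = 26.3056
Step 2: exp(26.3056) = 2.6569e+11
Step 3: I = 8.514e-11 * (2.6569e+11 - 1) = 2.26e+01 A

2.26e+01


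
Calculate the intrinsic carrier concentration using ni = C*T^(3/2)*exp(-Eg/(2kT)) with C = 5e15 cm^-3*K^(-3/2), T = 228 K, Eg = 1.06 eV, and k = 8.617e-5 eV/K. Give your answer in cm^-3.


Step 1: Compute kT = 8.617e-5 * 228 = 0.01964676 eV
Step 2: Exponent = -Eg/(2kT) = -1.06/(2*0.01964676) = -26.97646
Step 3: T^(3/2) = 228^1.5 = 3442.72
Step 4: ni = 5e15 * 3442.72 * exp(-26.97646) = 3.31e+07 cm^-3

3.31e+07


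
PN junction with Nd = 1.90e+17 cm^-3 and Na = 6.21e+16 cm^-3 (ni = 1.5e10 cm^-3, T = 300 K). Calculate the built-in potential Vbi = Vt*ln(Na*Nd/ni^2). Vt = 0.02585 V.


Step 1: Compute Na*Nd/ni^2 = 6.21e+16 * 1.90e+17 / (1.5e10)^2 = 5.2440e+13
Step 2: ln(5.2440e+13) = 31.5907
Step 3: Vbi = 0.02585 * 31.5907 = 0.817 V

0.817


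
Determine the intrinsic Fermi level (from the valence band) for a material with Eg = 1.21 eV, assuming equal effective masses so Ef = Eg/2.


Step 1: For an intrinsic semiconductor, the Fermi level sits at midgap.
Step 2: Ef = Eg / 2 = 1.21 / 2 = 0.605 eV

0.605


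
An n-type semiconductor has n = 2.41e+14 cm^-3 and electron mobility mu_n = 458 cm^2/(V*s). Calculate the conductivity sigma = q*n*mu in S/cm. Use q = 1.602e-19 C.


Step 1: sigma = q * n * mu
Step 2: sigma = 1.602e-19 * 2.41e+14 * 458
Step 3: sigma = 1.768e-02 S/cm

1.768e-02


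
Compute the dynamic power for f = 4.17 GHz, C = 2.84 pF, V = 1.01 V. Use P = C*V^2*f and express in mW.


Step 1: V^2 = 1.01^2 = 1.0201 V^2
Step 2: P = C*V^2*f = 2.84e-12 F * 1.0201 * 4.17e9 Hz
Step 3: P = 1.208084028e-02 W
Step 4: P = 12.081 mW

12.081


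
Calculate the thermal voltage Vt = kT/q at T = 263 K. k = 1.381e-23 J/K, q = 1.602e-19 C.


Step 1: kT = 1.381e-23 * 263 = 3.63203e-21 J
Step 2: Vt = kT/q = 3.63203e-21 / 1.602e-19
Step 3: Vt = 0.02267 V

0.02267


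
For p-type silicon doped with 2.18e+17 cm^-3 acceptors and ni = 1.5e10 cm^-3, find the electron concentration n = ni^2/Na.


Step 1: Majority hole concentration p ≈ Na = 2.18e+17 cm^-3
Step 2: n = ni^2 / Na = (1.5e10)^2 / 2.18e+17
Step 3: n = 1.03e+03 cm^-3

1.03e+03


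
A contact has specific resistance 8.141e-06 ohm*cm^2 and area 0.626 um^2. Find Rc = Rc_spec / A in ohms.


Step 1: Convert area to cm^2: 0.626 um^2 = 6.2600e-09 cm^2
Step 2: Rc = Rc_spec / A = 8.141e-06 / 6.2600e-09
Step 3: Rc = 1.30e+03 ohms

1.30e+03


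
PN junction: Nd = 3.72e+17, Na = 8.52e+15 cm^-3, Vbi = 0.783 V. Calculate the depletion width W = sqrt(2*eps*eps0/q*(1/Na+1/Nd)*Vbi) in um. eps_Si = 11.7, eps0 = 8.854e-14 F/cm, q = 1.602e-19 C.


Step 1: 1/Na + 1/Nd = 1/8.52e+15 + 1/3.72e+17 = 1.20059e-16
Step 2: 2*eps*eps0/q = 2*11.7*8.854e-14/1.602e-19 = 1.293281e+07
Step 3: W^2 = 1.293281e+07 * 1.20059e-16 * 0.783 = 1.21576e-09
Step 4: W = sqrt(1.21576e-09) = 3.487e-05 cm = 0.3487 um

0.3487


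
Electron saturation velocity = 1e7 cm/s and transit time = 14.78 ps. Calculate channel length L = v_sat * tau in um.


Step 1: tau in seconds = 14.78 ps * 1e-12 = 1.4780e-11 s
Step 2: L = v_sat * tau = 1e7 * 1.4780e-11 = 1.4780e-04 cm
Step 3: L in um = 1.4780e-04 * 1e4 = 1.478 um

1.478


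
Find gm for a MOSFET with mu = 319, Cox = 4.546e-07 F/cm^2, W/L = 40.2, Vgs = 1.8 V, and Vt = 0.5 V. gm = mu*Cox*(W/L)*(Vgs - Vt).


Step 1: Vov = Vgs - Vt = 1.8 - 0.5 = 1.3 V
Step 2: gm = mu * Cox * (W/L) * Vov
Step 3: gm = 319 * 4.546e-07 * 40.2 * 1.3 = 7.58e-03 S

7.58e-03


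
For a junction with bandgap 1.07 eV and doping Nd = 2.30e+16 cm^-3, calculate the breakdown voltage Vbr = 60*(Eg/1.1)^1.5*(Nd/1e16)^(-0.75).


Step 1: Eg/1.1 = 1.07/1.1 = 0.972727
Step 2: (Eg/1.1)^1.5 = 0.972727^1.5 = 0.959371
Step 3: (Nd/1e16)^(-0.75) = (2.3)^(-0.75) = 0.535432
Step 4: Vbr = 60 * 0.959371 * 0.535432 = 30.8 V

30.8


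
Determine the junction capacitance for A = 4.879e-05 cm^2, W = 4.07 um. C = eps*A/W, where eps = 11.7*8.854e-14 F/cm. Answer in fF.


Step 1: eps_Si = 11.7 * 8.854e-14 = 1.035918e-12 F/cm
Step 2: W in cm = 4.07 * 1e-4 = 4.07e-04 cm
Step 3: C = 1.035918e-12 * 4.879e-05 / 4.07e-04 = 1.241829e-13 F
Step 4: C = 124.18 fF

124.18


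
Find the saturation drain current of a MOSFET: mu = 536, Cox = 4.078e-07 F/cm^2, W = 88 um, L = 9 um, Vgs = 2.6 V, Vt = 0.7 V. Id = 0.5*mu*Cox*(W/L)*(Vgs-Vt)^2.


Step 1: Overdrive voltage Vov = Vgs - Vt = 2.6 - 0.7 = 1.9 V
Step 2: W/L = 88/9 = 9.77778
Step 3: Id = 0.5 * 536 * 4.078e-07 * 9.77778 * 1.9^2
Step 4: Id = 3.86e-03 A

3.86e-03


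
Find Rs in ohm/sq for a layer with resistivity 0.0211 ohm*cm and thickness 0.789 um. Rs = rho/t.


Step 1: Convert thickness to cm: t = 0.789 um = 7.8900e-05 cm
Step 2: Rs = rho / t = 0.0211 / 7.8900e-05
Step 3: Rs = 267.4 ohm/sq

267.4


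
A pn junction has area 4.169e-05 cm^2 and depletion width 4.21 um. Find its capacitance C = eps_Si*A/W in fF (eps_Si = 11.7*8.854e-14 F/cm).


Step 1: eps_Si = 11.7 * 8.854e-14 = 1.035918e-12 F/cm
Step 2: W in cm = 4.21 * 1e-4 = 4.21e-04 cm
Step 3: C = 1.035918e-12 * 4.169e-05 / 4.21e-04 = 1.025829e-13 F
Step 4: C = 102.58 fF

102.58


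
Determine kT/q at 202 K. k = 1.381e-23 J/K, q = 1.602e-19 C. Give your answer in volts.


Step 1: kT = 1.381e-23 * 202 = 2.78962e-21 J
Step 2: Vt = kT/q = 2.78962e-21 / 1.602e-19
Step 3: Vt = 0.01741 V

0.01741


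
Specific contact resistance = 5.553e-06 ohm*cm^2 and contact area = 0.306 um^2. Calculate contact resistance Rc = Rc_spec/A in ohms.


Step 1: Convert area to cm^2: 0.306 um^2 = 3.0600e-09 cm^2
Step 2: Rc = Rc_spec / A = 5.553e-06 / 3.0600e-09
Step 3: Rc = 1.81e+03 ohms

1.81e+03


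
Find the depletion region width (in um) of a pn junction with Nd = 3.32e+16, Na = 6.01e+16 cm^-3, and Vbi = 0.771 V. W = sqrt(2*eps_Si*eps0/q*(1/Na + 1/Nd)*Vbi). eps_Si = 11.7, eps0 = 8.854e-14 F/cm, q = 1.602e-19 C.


Step 1: 1/Na + 1/Nd = 1/6.01e+16 + 1/3.32e+16 = 4.67594e-17
Step 2: 2*eps*eps0/q = 2*11.7*8.854e-14/1.602e-19 = 1.293281e+07
Step 3: W^2 = 1.293281e+07 * 4.67594e-17 * 0.771 = 4.66247e-10
Step 4: W = sqrt(4.66247e-10) = 2.159e-05 cm = 0.2159 um

0.2159


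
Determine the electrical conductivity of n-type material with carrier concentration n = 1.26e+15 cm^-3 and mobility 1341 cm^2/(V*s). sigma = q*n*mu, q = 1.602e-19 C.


Step 1: sigma = q * n * mu
Step 2: sigma = 1.602e-19 * 1.26e+15 * 1341
Step 3: sigma = 2.707e-01 S/cm

2.707e-01


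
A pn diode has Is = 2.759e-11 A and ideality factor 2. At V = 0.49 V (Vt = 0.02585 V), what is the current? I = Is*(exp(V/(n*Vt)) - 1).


Step 1: V/(n*Vt) = 0.49/(2*0.02585) = 9.4778
Step 2: exp(9.4778) = 1.3066e+04
Step 3: I = 2.759e-11 * (1.3066e+04 - 1) = 3.60e-07 A

3.60e-07


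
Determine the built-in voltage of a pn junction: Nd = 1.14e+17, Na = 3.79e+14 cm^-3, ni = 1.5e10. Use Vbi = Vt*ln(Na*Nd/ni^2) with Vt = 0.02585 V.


Step 1: Compute Na*Nd/ni^2 = 3.79e+14 * 1.14e+17 / (1.5e10)^2 = 1.9203e+11
Step 2: ln(1.9203e+11) = 25.9809
Step 3: Vbi = 0.02585 * 25.9809 = 0.672 V

0.672


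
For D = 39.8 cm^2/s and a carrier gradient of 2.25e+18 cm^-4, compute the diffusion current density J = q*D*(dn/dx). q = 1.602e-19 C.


Step 1: J = q * D * (dn/dx)
Step 2: J = 1.602e-19 * 39.8 * 2.25e+18
Step 3: J = 1.43e+01 A/cm^2

1.43e+01


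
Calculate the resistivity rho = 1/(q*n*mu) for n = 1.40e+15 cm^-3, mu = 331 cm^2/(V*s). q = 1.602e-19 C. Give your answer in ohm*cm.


Step 1: sigma = q * n * mu = 1.602e-19 * 1.40e+15 * 331 = 7.42367e-02 S/cm
Step 2: rho = 1 / sigma = 1 / 7.42367e-02 = 13.47 ohm*cm

13.47


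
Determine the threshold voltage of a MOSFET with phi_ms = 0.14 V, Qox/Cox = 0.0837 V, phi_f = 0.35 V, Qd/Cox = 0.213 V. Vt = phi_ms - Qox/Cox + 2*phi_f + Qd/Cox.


Step 1: Vt = phi_ms - Qox/Cox + 2*phi_f + Qd/Cox
Step 2: Vt = 0.14 - 0.0837 + 2*0.35 + 0.213
Step 3: Vt = 0.14 - 0.0837 + 0.7 + 0.213
Step 4: Vt = 0.9693 V

0.9693


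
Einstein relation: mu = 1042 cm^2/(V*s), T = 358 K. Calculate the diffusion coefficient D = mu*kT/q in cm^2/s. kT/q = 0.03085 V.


Step 1: D = mu * (kT/q)
Step 2: D = 1042 * 0.03085
Step 3: D = 32.15 cm^2/s

32.15


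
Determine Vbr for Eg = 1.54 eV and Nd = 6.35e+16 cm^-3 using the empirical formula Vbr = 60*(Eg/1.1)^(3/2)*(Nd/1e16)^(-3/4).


Step 1: Eg/1.1 = 1.54/1.1 = 1.400000
Step 2: (Eg/1.1)^1.5 = 1.400000^1.5 = 1.656502
Step 3: (Nd/1e16)^(-0.75) = (6.35)^(-0.75) = 0.249988
Step 4: Vbr = 60 * 1.656502 * 0.249988 = 24.8 V

24.8


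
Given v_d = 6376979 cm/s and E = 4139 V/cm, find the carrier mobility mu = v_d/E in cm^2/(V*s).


Step 1: mu = v_d / E
Step 2: mu = 6376979 / 4139
Step 3: mu = 1540.71 cm^2/(V*s)

1540.71


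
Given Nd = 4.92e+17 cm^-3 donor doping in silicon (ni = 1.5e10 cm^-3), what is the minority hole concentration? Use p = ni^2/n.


Step 1: Since Nd >> ni, n ≈ Nd = 4.92e+17 cm^-3
Step 2: p = ni^2 / n = (1.5e10)^2 / 4.92e+17
Step 3: p = 2.25e20 / 4.92e+17 = 4.57e+02 cm^-3

4.57e+02


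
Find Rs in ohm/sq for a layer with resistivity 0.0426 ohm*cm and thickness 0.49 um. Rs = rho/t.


Step 1: Convert thickness to cm: t = 0.49 um = 4.9000e-05 cm
Step 2: Rs = rho / t = 0.0426 / 4.9000e-05
Step 3: Rs = 869.4 ohm/sq

869.4


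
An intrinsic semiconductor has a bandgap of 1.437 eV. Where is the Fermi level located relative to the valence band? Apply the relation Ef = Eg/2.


Step 1: For an intrinsic semiconductor, the Fermi level sits at midgap.
Step 2: Ef = Eg / 2 = 1.437 / 2 = 0.7185 eV

0.7185


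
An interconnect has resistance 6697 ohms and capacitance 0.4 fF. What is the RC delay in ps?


Step 1: tau = R * C
Step 2: tau = 6697 * 0.4 fF = 6697 * 4.0e-16 F
Step 3: tau = 2.6788e-12 s = 2.6788 ps

2.6788


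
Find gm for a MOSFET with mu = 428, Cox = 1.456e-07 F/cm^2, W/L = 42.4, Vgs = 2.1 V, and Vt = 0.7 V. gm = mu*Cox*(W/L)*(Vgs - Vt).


Step 1: Vov = Vgs - Vt = 2.1 - 0.7 = 1.4 V
Step 2: gm = mu * Cox * (W/L) * Vov
Step 3: gm = 428 * 1.456e-07 * 42.4 * 1.4 = 3.70e-03 S

3.70e-03


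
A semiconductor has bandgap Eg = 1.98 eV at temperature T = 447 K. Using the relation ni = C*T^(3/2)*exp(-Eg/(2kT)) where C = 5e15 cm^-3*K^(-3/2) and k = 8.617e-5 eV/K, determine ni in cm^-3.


Step 1: Compute kT = 8.617e-5 * 447 = 0.03851799 eV
Step 2: Exponent = -Eg/(2kT) = -1.98/(2*0.03851799) = -25.70228
Step 3: T^(3/2) = 447^1.5 = 9450.64
Step 4: ni = 5e15 * 9450.64 * exp(-25.70228) = 3.25e+08 cm^-3

3.25e+08


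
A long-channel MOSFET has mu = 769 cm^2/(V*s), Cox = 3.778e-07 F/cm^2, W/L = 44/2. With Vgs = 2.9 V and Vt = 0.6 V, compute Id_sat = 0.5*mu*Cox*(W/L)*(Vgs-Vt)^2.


Step 1: Overdrive voltage Vov = Vgs - Vt = 2.9 - 0.6 = 2.3 V
Step 2: W/L = 44/2 = 22
Step 3: Id = 0.5 * 769 * 3.778e-07 * 22 * 2.3^2
Step 4: Id = 1.69e-02 A

1.69e-02


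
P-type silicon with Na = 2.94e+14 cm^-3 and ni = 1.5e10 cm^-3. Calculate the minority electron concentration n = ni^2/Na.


Step 1: Majority hole concentration p ≈ Na = 2.94e+14 cm^-3
Step 2: n = ni^2 / Na = (1.5e10)^2 / 2.94e+14
Step 3: n = 7.65e+05 cm^-3

7.65e+05


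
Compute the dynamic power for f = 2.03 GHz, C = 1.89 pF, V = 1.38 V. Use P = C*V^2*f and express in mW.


Step 1: V^2 = 1.38^2 = 1.9044 V^2
Step 2: P = C*V^2*f = 1.89e-12 F * 1.9044 * 2.03e9 Hz
Step 3: P = 7.30661148e-03 W
Step 4: P = 7.307 mW

7.307


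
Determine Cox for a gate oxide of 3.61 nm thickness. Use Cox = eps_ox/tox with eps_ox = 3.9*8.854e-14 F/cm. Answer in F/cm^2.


Step 1: eps_ox = 3.9 * 8.854e-14 = 3.45306e-13 F/cm
Step 2: tox in cm = 3.61 nm * 1e-7 = 3.6100e-07 cm
Step 3: Cox = 3.45306e-13 / 3.6100e-07 = 9.57e-07 F/cm^2

9.57e-07


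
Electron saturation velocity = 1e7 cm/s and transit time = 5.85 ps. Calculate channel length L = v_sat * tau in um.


Step 1: tau in seconds = 5.85 ps * 1e-12 = 5.8500e-12 s
Step 2: L = v_sat * tau = 1e7 * 5.8500e-12 = 5.8500e-05 cm
Step 3: L in um = 5.8500e-05 * 1e4 = 0.585 um

0.585


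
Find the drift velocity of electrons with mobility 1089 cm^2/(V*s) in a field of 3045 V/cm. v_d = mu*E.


Step 1: v_d = mu * E
Step 2: v_d = 1089 * 3045 = 3316005
Step 3: v_d = 3.32e+06 cm/s

3.32e+06


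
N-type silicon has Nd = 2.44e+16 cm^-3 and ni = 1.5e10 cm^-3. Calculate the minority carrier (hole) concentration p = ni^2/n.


Step 1: Since Nd >> ni, n ≈ Nd = 2.44e+16 cm^-3
Step 2: p = ni^2 / n = (1.5e10)^2 / 2.44e+16
Step 3: p = 2.25e20 / 2.44e+16 = 9.22e+03 cm^-3

9.22e+03


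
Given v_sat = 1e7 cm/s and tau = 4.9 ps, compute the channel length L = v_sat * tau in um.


Step 1: tau in seconds = 4.9 ps * 1e-12 = 4.9000e-12 s
Step 2: L = v_sat * tau = 1e7 * 4.9000e-12 = 4.9000e-05 cm
Step 3: L in um = 4.9000e-05 * 1e4 = 0.49 um

0.49


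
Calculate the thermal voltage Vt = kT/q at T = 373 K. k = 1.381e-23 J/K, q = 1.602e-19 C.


Step 1: kT = 1.381e-23 * 373 = 5.15113e-21 J
Step 2: Vt = kT/q = 5.15113e-21 / 1.602e-19
Step 3: Vt = 0.03215 V

0.03215


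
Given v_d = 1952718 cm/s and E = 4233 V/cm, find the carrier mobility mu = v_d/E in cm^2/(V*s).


Step 1: mu = v_d / E
Step 2: mu = 1952718 / 4233
Step 3: mu = 461.31 cm^2/(V*s)

461.31


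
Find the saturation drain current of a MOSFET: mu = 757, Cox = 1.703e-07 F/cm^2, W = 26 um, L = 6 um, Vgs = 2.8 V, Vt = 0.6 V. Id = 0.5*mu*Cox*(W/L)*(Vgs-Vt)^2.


Step 1: Overdrive voltage Vov = Vgs - Vt = 2.8 - 0.6 = 2.2 V
Step 2: W/L = 26/6 = 4.33333
Step 3: Id = 0.5 * 757 * 1.703e-07 * 4.33333 * 2.2^2
Step 4: Id = 1.35e-03 A

1.35e-03


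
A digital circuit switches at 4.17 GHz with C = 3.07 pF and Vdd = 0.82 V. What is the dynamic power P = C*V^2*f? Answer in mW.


Step 1: V^2 = 0.82^2 = 0.6724 V^2
Step 2: P = C*V^2*f = 3.07e-12 F * 0.6724 * 4.17e9 Hz
Step 3: P = 8.60799756e-03 W
Step 4: P = 8.608 mW

8.608


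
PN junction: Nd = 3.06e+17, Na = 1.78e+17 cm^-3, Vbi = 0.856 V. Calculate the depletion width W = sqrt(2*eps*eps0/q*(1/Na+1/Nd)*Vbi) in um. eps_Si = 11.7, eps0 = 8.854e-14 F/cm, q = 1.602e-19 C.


Step 1: 1/Na + 1/Nd = 1/1.78e+17 + 1/3.06e+17 = 8.88595e-18
Step 2: 2*eps*eps0/q = 2*11.7*8.854e-14/1.602e-19 = 1.293281e+07
Step 3: W^2 = 1.293281e+07 * 8.88595e-18 * 0.856 = 9.83718e-11
Step 4: W = sqrt(9.83718e-11) = 9.918e-06 cm = 0.09918 um

0.09918


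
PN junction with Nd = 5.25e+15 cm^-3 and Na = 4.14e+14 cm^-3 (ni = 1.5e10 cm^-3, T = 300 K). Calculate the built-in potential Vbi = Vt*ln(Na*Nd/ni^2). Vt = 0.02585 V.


Step 1: Compute Na*Nd/ni^2 = 4.14e+14 * 5.25e+15 / (1.5e10)^2 = 9.6600e+09
Step 2: ln(9.6600e+09) = 22.9913
Step 3: Vbi = 0.02585 * 22.9913 = 0.594 V

0.594


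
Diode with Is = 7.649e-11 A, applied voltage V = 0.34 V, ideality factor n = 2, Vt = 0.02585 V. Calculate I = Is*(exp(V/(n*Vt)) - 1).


Step 1: V/(n*Vt) = 0.34/(2*0.02585) = 6.5764
Step 2: exp(6.5764) = 7.1795e+02
Step 3: I = 7.649e-11 * (7.1795e+02 - 1) = 5.48e-08 A

5.48e-08


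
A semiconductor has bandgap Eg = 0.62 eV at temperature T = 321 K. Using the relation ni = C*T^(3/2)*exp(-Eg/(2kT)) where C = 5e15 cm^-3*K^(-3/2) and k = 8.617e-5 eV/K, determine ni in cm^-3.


Step 1: Compute kT = 8.617e-5 * 321 = 0.02766057 eV
Step 2: Exponent = -Eg/(2kT) = -0.62/(2*0.02766057) = -11.20729
Step 3: T^(3/2) = 321^1.5 = 5751.19
Step 4: ni = 5e15 * 5751.19 * exp(-11.20729) = 3.90e+14 cm^-3

3.90e+14


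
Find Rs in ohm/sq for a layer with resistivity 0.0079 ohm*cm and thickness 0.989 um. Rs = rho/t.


Step 1: Convert thickness to cm: t = 0.989 um = 9.8900e-05 cm
Step 2: Rs = rho / t = 0.0079 / 9.8900e-05
Step 3: Rs = 79.9 ohm/sq

79.9


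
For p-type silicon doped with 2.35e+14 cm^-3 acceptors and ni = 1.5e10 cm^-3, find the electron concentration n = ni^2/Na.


Step 1: Majority hole concentration p ≈ Na = 2.35e+14 cm^-3
Step 2: n = ni^2 / Na = (1.5e10)^2 / 2.35e+14
Step 3: n = 9.57e+05 cm^-3

9.57e+05


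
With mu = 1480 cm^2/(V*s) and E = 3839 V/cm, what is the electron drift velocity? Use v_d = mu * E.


Step 1: v_d = mu * E
Step 2: v_d = 1480 * 3839 = 5681720
Step 3: v_d = 5.68e+06 cm/s

5.68e+06


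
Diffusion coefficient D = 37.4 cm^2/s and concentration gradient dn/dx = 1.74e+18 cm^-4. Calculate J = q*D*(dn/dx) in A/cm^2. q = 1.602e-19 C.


Step 1: J = q * D * (dn/dx)
Step 2: J = 1.602e-19 * 37.4 * 1.74e+18
Step 3: J = 1.04e+01 A/cm^2

1.04e+01


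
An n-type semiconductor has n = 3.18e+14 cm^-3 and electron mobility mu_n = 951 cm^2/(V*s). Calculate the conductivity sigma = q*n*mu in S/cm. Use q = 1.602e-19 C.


Step 1: sigma = q * n * mu
Step 2: sigma = 1.602e-19 * 3.18e+14 * 951
Step 3: sigma = 4.845e-02 S/cm

4.845e-02


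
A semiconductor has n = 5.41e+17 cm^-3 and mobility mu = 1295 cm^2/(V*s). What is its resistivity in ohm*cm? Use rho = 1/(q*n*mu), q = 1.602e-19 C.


Step 1: sigma = q * n * mu = 1.602e-19 * 5.41e+17 * 1295 = 1.12235e+02 S/cm
Step 2: rho = 1 / sigma = 1 / 1.12235e+02 = 0.00891 ohm*cm

0.00891


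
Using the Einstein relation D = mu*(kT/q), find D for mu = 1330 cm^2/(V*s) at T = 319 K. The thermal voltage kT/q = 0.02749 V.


Step 1: D = mu * (kT/q)
Step 2: D = 1330 * 0.02749
Step 3: D = 36.56 cm^2/s

36.56


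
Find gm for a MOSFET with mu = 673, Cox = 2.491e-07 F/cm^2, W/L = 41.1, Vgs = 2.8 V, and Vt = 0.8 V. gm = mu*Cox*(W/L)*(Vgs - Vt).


Step 1: Vov = Vgs - Vt = 2.8 - 0.8 = 2.0 V
Step 2: gm = mu * Cox * (W/L) * Vov
Step 3: gm = 673 * 2.491e-07 * 41.1 * 2.0 = 1.38e-02 S

1.38e-02


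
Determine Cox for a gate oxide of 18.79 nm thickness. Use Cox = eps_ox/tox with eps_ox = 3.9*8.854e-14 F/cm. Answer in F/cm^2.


Step 1: eps_ox = 3.9 * 8.854e-14 = 3.45306e-13 F/cm
Step 2: tox in cm = 18.79 nm * 1e-7 = 1.8790e-06 cm
Step 3: Cox = 3.45306e-13 / 1.8790e-06 = 1.84e-07 F/cm^2

1.84e-07


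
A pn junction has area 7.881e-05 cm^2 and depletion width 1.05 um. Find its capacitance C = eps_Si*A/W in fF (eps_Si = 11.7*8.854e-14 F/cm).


Step 1: eps_Si = 11.7 * 8.854e-14 = 1.035918e-12 F/cm
Step 2: W in cm = 1.05 * 1e-4 = 1.05e-04 cm
Step 3: C = 1.035918e-12 * 7.881e-05 / 1.05e-04 = 7.775305e-13 F
Step 4: C = 777.53 fF

777.53


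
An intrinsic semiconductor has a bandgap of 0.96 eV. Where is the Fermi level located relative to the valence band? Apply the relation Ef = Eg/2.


Step 1: For an intrinsic semiconductor, the Fermi level sits at midgap.
Step 2: Ef = Eg / 2 = 0.96 / 2 = 0.48 eV

0.48


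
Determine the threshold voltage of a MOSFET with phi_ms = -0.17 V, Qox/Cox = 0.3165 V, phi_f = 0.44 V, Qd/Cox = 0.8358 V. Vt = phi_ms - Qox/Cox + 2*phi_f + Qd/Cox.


Step 1: Vt = phi_ms - Qox/Cox + 2*phi_f + Qd/Cox
Step 2: Vt = -0.17 - 0.3165 + 2*0.44 + 0.8358
Step 3: Vt = -0.17 - 0.3165 + 0.88 + 0.8358
Step 4: Vt = 1.2293 V

1.2293


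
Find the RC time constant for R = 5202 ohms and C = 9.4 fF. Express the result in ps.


Step 1: tau = R * C
Step 2: tau = 5202 * 9.4 fF = 5202 * 9.4e-15 F
Step 3: tau = 4.88988e-11 s = 48.8988 ps

48.8988


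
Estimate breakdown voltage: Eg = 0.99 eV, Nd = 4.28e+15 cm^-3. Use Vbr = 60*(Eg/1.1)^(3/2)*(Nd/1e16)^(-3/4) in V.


Step 1: Eg/1.1 = 0.99/1.1 = 0.900000
Step 2: (Eg/1.1)^1.5 = 0.900000^1.5 = 0.853815
Step 3: (Nd/1e16)^(-0.75) = (0.428)^(-0.75) = 1.889806
Step 4: Vbr = 60 * 0.853815 * 1.889806 = 96.8 V

96.8


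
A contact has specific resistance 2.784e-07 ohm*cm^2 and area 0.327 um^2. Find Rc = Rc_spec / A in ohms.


Step 1: Convert area to cm^2: 0.327 um^2 = 3.2700e-09 cm^2
Step 2: Rc = Rc_spec / A = 2.784e-07 / 3.2700e-09
Step 3: Rc = 8.51e+01 ohms

8.51e+01


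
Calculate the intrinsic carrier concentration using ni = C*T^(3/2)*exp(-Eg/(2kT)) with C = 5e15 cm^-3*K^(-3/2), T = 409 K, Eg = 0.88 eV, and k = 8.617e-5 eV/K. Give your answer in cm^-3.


Step 1: Compute kT = 8.617e-5 * 409 = 0.03524353 eV
Step 2: Exponent = -Eg/(2kT) = -0.88/(2*0.03524353) = -12.48456
Step 3: T^(3/2) = 409^1.5 = 8271.51
Step 4: ni = 5e15 * 8271.51 * exp(-12.48456) = 1.57e+14 cm^-3

1.57e+14


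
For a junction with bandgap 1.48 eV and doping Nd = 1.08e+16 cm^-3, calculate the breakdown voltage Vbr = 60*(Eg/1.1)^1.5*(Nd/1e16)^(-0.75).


Step 1: Eg/1.1 = 1.48/1.1 = 1.345455
Step 2: (Eg/1.1)^1.5 = 1.345455^1.5 = 1.560644
Step 3: (Nd/1e16)^(-0.75) = (1.08)^(-0.75) = 0.943913
Step 4: Vbr = 60 * 1.560644 * 0.943913 = 88.4 V

88.4


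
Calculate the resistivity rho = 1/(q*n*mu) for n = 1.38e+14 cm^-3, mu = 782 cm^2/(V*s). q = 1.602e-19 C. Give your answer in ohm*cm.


Step 1: sigma = q * n * mu = 1.602e-19 * 1.38e+14 * 782 = 1.72881e-02 S/cm
Step 2: rho = 1 / sigma = 1 / 1.72881e-02 = 57.84 ohm*cm

57.84


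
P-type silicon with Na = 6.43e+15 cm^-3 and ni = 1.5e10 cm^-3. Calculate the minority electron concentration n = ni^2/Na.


Step 1: Majority hole concentration p ≈ Na = 6.43e+15 cm^-3
Step 2: n = ni^2 / Na = (1.5e10)^2 / 6.43e+15
Step 3: n = 3.50e+04 cm^-3

3.50e+04


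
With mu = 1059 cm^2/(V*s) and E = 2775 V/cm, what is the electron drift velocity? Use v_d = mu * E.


Step 1: v_d = mu * E
Step 2: v_d = 1059 * 2775 = 2938725
Step 3: v_d = 2.94e+06 cm/s

2.94e+06


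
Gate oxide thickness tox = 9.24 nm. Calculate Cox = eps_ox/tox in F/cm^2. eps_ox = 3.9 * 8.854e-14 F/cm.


Step 1: eps_ox = 3.9 * 8.854e-14 = 3.45306e-13 F/cm
Step 2: tox in cm = 9.24 nm * 1e-7 = 9.2400e-07 cm
Step 3: Cox = 3.45306e-13 / 9.2400e-07 = 3.74e-07 F/cm^2

3.74e-07


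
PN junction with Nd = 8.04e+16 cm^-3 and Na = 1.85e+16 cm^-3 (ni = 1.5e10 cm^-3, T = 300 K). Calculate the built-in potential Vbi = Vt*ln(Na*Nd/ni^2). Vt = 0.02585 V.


Step 1: Compute Na*Nd/ni^2 = 1.85e+16 * 8.04e+16 / (1.5e10)^2 = 6.6107e+12
Step 2: ln(6.6107e+12) = 29.5197
Step 3: Vbi = 0.02585 * 29.5197 = 0.763 V

0.763


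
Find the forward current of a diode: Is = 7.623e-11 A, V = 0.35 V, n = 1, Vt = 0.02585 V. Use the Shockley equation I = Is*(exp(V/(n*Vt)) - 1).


Step 1: V/(n*Vt) = 0.35/(1*0.02585) = 13.5397
Step 2: exp(13.5397) = 7.5896e+05
Step 3: I = 7.623e-11 * (7.5896e+05 - 1) = 5.79e-05 A

5.79e-05


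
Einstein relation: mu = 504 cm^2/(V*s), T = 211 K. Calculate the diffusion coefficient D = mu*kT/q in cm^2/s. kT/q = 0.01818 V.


Step 1: D = mu * (kT/q)
Step 2: D = 504 * 0.01818
Step 3: D = 9.16 cm^2/s

9.16


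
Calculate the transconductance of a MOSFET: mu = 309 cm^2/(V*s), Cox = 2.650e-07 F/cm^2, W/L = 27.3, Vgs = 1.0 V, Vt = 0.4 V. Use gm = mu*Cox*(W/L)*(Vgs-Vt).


Step 1: Vov = Vgs - Vt = 1.0 - 0.4 = 0.6 V
Step 2: gm = mu * Cox * (W/L) * Vov
Step 3: gm = 309 * 2.650e-07 * 27.3 * 0.6 = 1.34e-03 S

1.34e-03


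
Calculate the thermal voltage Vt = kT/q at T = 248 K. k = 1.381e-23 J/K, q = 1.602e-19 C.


Step 1: kT = 1.381e-23 * 248 = 3.42488e-21 J
Step 2: Vt = kT/q = 3.42488e-21 / 1.602e-19
Step 3: Vt = 0.02138 V

0.02138


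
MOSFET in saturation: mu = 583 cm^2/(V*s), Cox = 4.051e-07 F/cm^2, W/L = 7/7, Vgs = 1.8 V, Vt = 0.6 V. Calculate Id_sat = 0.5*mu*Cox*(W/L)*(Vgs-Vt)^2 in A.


Step 1: Overdrive voltage Vov = Vgs - Vt = 1.8 - 0.6 = 1.2 V
Step 2: W/L = 7/7 = 1
Step 3: Id = 0.5 * 583 * 4.051e-07 * 1 * 1.2^2
Step 4: Id = 1.70e-04 A

1.70e-04


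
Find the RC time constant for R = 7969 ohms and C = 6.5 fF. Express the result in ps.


Step 1: tau = R * C
Step 2: tau = 7969 * 6.5 fF = 7969 * 6.5e-15 F
Step 3: tau = 5.17985e-11 s = 51.7985 ps

51.7985


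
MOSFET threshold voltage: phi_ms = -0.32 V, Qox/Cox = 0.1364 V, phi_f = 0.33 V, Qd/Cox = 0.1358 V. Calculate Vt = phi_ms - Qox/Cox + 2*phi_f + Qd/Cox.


Step 1: Vt = phi_ms - Qox/Cox + 2*phi_f + Qd/Cox
Step 2: Vt = -0.32 - 0.1364 + 2*0.33 + 0.1358
Step 3: Vt = -0.32 - 0.1364 + 0.66 + 0.1358
Step 4: Vt = 0.3394 V

0.3394


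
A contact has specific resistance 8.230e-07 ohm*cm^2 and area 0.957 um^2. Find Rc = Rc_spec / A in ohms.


Step 1: Convert area to cm^2: 0.957 um^2 = 9.5700e-09 cm^2
Step 2: Rc = Rc_spec / A = 8.230e-07 / 9.5700e-09
Step 3: Rc = 8.60e+01 ohms

8.60e+01


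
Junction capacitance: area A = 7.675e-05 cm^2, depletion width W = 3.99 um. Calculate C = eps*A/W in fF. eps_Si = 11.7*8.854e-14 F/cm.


Step 1: eps_Si = 11.7 * 8.854e-14 = 1.035918e-12 F/cm
Step 2: W in cm = 3.99 * 1e-4 = 3.99e-04 cm
Step 3: C = 1.035918e-12 * 7.675e-05 / 3.99e-04 = 1.992649e-13 F
Step 4: C = 199.26 fF

199.26


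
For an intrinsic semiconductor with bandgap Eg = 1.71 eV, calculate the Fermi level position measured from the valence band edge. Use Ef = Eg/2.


Step 1: For an intrinsic semiconductor, the Fermi level sits at midgap.
Step 2: Ef = Eg / 2 = 1.71 / 2 = 0.855 eV

0.855
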